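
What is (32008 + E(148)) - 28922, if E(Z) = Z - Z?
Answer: 3086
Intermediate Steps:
E(Z) = 0
(32008 + E(148)) - 28922 = (32008 + 0) - 28922 = 32008 - 28922 = 3086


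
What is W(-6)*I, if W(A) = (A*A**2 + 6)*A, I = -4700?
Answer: -5922000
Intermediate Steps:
W(A) = A*(6 + A**3) (W(A) = (A**3 + 6)*A = (6 + A**3)*A = A*(6 + A**3))
W(-6)*I = -6*(6 + (-6)**3)*(-4700) = -6*(6 - 216)*(-4700) = -6*(-210)*(-4700) = 1260*(-4700) = -5922000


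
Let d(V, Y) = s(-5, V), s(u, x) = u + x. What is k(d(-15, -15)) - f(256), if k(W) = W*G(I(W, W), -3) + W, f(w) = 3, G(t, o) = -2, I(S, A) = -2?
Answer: 17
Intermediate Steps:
d(V, Y) = -5 + V
k(W) = -W (k(W) = W*(-2) + W = -2*W + W = -W)
k(d(-15, -15)) - f(256) = -(-5 - 15) - 1*3 = -1*(-20) - 3 = 20 - 3 = 17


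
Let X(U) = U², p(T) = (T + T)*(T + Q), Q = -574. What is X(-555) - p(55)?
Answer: 365115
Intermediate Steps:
p(T) = 2*T*(-574 + T) (p(T) = (T + T)*(T - 574) = (2*T)*(-574 + T) = 2*T*(-574 + T))
X(-555) - p(55) = (-555)² - 2*55*(-574 + 55) = 308025 - 2*55*(-519) = 308025 - 1*(-57090) = 308025 + 57090 = 365115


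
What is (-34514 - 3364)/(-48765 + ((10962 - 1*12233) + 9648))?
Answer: 18939/20194 ≈ 0.93785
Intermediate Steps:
(-34514 - 3364)/(-48765 + ((10962 - 1*12233) + 9648)) = -37878/(-48765 + ((10962 - 12233) + 9648)) = -37878/(-48765 + (-1271 + 9648)) = -37878/(-48765 + 8377) = -37878/(-40388) = -37878*(-1/40388) = 18939/20194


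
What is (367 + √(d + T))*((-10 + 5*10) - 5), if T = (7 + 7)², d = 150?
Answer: 12845 + 35*√346 ≈ 13496.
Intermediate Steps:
T = 196 (T = 14² = 196)
(367 + √(d + T))*((-10 + 5*10) - 5) = (367 + √(150 + 196))*((-10 + 5*10) - 5) = (367 + √346)*((-10 + 50) - 5) = (367 + √346)*(40 - 5) = (367 + √346)*35 = 12845 + 35*√346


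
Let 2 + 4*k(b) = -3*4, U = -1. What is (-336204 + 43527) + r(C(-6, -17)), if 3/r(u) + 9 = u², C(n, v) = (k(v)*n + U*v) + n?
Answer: -297067152/1015 ≈ -2.9268e+5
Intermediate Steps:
k(b) = -7/2 (k(b) = -½ + (-3*4)/4 = -½ + (¼)*(-12) = -½ - 3 = -7/2)
C(n, v) = -v - 5*n/2 (C(n, v) = (-7*n/2 - v) + n = (-v - 7*n/2) + n = -v - 5*n/2)
r(u) = 3/(-9 + u²)
(-336204 + 43527) + r(C(-6, -17)) = (-336204 + 43527) + 3/(-9 + (-1*(-17) - 5/2*(-6))²) = -292677 + 3/(-9 + (17 + 15)²) = -292677 + 3/(-9 + 32²) = -292677 + 3/(-9 + 1024) = -292677 + 3/1015 = -297067152/1015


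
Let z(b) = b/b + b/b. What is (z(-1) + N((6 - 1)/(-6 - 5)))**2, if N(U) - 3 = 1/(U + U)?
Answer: 1521/100 ≈ 15.210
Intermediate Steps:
z(b) = 2 (z(b) = 1 + 1 = 2)
N(U) = 3 + 1/(2*U) (N(U) = 3 + 1/(U + U) = 3 + 1/(2*U))
(z(-1) + N((6 - 1)/(-6 - 5)))**2 = (2 + (3 + 1/(2*(((6 - 1)/(-6 - 5))))))**2 = (2 + (3 + 1/(2*((5/(-11))))))**2 = (2 + (3 + 1/(2*((5*(-1/11))))))**2 = (2 + (3 + 1/(2*(-5/11))))**2 = (2 + (3 + (1/2)*(-11/5)))**2 = (2 + (3 - 11/10))**2 = (2 + 19/10)**2 = (39/10)**2 = 1521/100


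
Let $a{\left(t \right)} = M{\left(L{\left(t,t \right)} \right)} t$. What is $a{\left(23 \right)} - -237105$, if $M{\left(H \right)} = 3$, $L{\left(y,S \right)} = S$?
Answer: $237174$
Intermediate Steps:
$a{\left(t \right)} = 3 t$
$a{\left(23 \right)} - -237105 = 3 \cdot 23 - -237105 = 69 + 237105 = 237174$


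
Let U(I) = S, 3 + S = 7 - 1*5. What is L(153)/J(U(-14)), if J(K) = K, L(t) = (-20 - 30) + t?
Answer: -103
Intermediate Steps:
S = -1 (S = -3 + (7 - 1*5) = -3 + (7 - 5) = -3 + 2 = -1)
U(I) = -1
L(t) = -50 + t
L(153)/J(U(-14)) = (-50 + 153)/(-1) = 103*(-1) = -103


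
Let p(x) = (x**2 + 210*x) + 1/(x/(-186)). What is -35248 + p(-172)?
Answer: -3593331/86 ≈ -41783.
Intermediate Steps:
p(x) = x**2 - 186/x + 210*x (p(x) = (x**2 + 210*x) + 1/(x*(-1/186)) = (x**2 + 210*x) + 1/(-x/186) = (x**2 + 210*x) - 186/x = x**2 - 186/x + 210*x)
-35248 + p(-172) = -35248 + (-186 + (-172)**2*(210 - 172))/(-172) = -35248 - (-186 + 29584*38)/172 = -35248 - (-186 + 1124192)/172 = -35248 - 1/172*1124006 = -35248 - 562003/86 = -3593331/86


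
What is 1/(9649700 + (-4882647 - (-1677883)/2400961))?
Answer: 141233/673265295048 ≈ 2.0977e-7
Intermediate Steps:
1/(9649700 + (-4882647 - (-1677883)/2400961)) = 1/(9649700 + (-4882647 - 1*(-98699/141233))) = 1/(9649700 + (-4882647 + 98699/141233)) = 1/(9649700 - 689590785052/141233) = 1/(673265295048/141233) = 141233/673265295048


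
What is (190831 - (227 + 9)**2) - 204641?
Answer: -69506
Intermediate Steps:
(190831 - (227 + 9)**2) - 204641 = (190831 - 1*236**2) - 204641 = (190831 - 1*55696) - 204641 = (190831 - 55696) - 204641 = 135135 - 204641 = -69506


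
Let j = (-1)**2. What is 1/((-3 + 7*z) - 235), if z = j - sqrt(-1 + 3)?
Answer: -33/7609 + sqrt(2)/7609 ≈ -0.0041511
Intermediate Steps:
j = 1
z = 1 - sqrt(2) (z = 1 - sqrt(-1 + 3) = 1 - sqrt(2) ≈ -0.41421)
1/((-3 + 7*z) - 235) = 1/((-3 + 7*(1 - sqrt(2))) - 235) = 1/((-3 + (7 - 7*sqrt(2))) - 235) = 1/((4 - 7*sqrt(2)) - 235) = 1/(-231 - 7*sqrt(2))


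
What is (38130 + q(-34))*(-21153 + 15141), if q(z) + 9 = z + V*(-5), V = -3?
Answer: -229069224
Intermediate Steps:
q(z) = 6 + z (q(z) = -9 + (z - 3*(-5)) = -9 + (z + 15) = -9 + (15 + z) = 6 + z)
(38130 + q(-34))*(-21153 + 15141) = (38130 + (6 - 34))*(-21153 + 15141) = (38130 - 28)*(-6012) = 38102*(-6012) = -229069224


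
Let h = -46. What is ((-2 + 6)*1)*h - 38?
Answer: -222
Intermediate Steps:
((-2 + 6)*1)*h - 38 = ((-2 + 6)*1)*(-46) - 38 = (4*1)*(-46) - 38 = 4*(-46) - 38 = -184 - 38 = -222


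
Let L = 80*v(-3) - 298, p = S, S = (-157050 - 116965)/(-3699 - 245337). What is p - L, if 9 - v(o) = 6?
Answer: 14718103/249036 ≈ 59.100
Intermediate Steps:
v(o) = 3 (v(o) = 9 - 1*6 = 9 - 6 = 3)
S = 274015/249036 (S = -274015/(-249036) = -274015*(-1/249036) = 274015/249036 ≈ 1.1003)
p = 274015/249036 ≈ 1.1003
L = -58 (L = 80*3 - 298 = 240 - 298 = -58)
p - L = 274015/249036 - 1*(-58) = 274015/249036 + 58 = 14718103/249036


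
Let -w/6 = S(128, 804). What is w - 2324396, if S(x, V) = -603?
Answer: -2320778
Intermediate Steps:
w = 3618 (w = -6*(-603) = 3618)
w - 2324396 = 3618 - 2324396 = -2320778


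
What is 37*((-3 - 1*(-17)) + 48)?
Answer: 2294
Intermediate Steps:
37*((-3 - 1*(-17)) + 48) = 37*((-3 + 17) + 48) = 37*(14 + 48) = 37*62 = 2294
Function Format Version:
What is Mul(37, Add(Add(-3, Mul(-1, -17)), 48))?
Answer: 2294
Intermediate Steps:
Mul(37, Add(Add(-3, Mul(-1, -17)), 48)) = Mul(37, Add(Add(-3, 17), 48)) = Mul(37, Add(14, 48)) = Mul(37, 62) = 2294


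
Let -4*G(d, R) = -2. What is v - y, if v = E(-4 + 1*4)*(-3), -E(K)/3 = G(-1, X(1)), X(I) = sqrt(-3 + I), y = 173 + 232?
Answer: -801/2 ≈ -400.50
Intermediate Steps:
y = 405
G(d, R) = 1/2 (G(d, R) = -1/4*(-2) = 1/2)
E(K) = -3/2 (E(K) = -3*1/2 = -3/2)
v = 9/2 (v = -3/2*(-3) = 9/2 ≈ 4.5000)
v - y = 9/2 - 1*405 = 9/2 - 405 = -801/2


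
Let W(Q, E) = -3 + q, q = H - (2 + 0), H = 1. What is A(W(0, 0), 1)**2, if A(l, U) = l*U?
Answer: 16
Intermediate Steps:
q = -1 (q = 1 - (2 + 0) = 1 - 1*2 = 1 - 2 = -1)
W(Q, E) = -4 (W(Q, E) = -3 - 1 = -4)
A(l, U) = U*l
A(W(0, 0), 1)**2 = (1*(-4))**2 = (-4)**2 = 16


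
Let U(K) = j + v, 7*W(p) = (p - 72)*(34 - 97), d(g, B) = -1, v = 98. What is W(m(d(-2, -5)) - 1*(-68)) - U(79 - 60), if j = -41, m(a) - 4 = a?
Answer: -48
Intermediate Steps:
m(a) = 4 + a
W(p) = 648 - 9*p (W(p) = ((p - 72)*(34 - 97))/7 = ((-72 + p)*(-63))/7 = (4536 - 63*p)/7 = 648 - 9*p)
U(K) = 57 (U(K) = -41 + 98 = 57)
W(m(d(-2, -5)) - 1*(-68)) - U(79 - 60) = (648 - 9*((4 - 1) - 1*(-68))) - 1*57 = (648 - 9*(3 + 68)) - 57 = (648 - 9*71) - 57 = (648 - 639) - 57 = 9 - 57 = -48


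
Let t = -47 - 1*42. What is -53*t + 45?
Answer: 4762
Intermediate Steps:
t = -89 (t = -47 - 42 = -89)
-53*t + 45 = -53*(-89) + 45 = 4717 + 45 = 4762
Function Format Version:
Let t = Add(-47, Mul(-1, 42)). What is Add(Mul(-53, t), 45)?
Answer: 4762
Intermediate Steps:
t = -89 (t = Add(-47, -42) = -89)
Add(Mul(-53, t), 45) = Add(Mul(-53, -89), 45) = Add(4717, 45) = 4762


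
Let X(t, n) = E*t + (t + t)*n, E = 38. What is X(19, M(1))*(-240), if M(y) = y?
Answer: -182400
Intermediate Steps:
X(t, n) = 38*t + 2*n*t (X(t, n) = 38*t + (t + t)*n = 38*t + (2*t)*n = 38*t + 2*n*t)
X(19, M(1))*(-240) = (2*19*(19 + 1))*(-240) = (2*19*20)*(-240) = 760*(-240) = -182400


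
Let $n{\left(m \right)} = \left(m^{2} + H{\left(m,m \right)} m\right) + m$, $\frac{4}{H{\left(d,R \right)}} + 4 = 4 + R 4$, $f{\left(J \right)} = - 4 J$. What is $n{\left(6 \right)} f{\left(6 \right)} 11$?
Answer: $-11352$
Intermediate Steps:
$H{\left(d,R \right)} = \frac{1}{R}$ ($H{\left(d,R \right)} = \frac{4}{-4 + \left(4 + R 4\right)} = \frac{4}{-4 + \left(4 + 4 R\right)} = \frac{4}{4 R} = 4 \frac{1}{4 R} = \frac{1}{R}$)
$n{\left(m \right)} = 1 + m + m^{2}$ ($n{\left(m \right)} = \left(m^{2} + \frac{m}{m}\right) + m = \left(m^{2} + 1\right) + m = \left(1 + m^{2}\right) + m = 1 + m + m^{2}$)
$n{\left(6 \right)} f{\left(6 \right)} 11 = \left(1 + 6 \left(1 + 6\right)\right) \left(\left(-4\right) 6\right) 11 = \left(1 + 6 \cdot 7\right) \left(-24\right) 11 = \left(1 + 42\right) \left(-24\right) 11 = 43 \left(-24\right) 11 = \left(-1032\right) 11 = -11352$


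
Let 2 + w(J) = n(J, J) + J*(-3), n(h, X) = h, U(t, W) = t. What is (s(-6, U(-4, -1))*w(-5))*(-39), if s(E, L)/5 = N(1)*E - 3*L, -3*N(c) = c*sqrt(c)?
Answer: -21840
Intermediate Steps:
N(c) = -c**(3/2)/3 (N(c) = -c*sqrt(c)/3 = -c**(3/2)/3)
w(J) = -2 - 2*J (w(J) = -2 + (J + J*(-3)) = -2 + (J - 3*J) = -2 - 2*J)
s(E, L) = -15*L - 5*E/3 (s(E, L) = 5*((-1**(3/2)/3)*E - 3*L) = 5*((-1/3*1)*E - 3*L) = 5*(-E/3 - 3*L) = 5*(-3*L - E/3) = -15*L - 5*E/3)
(s(-6, U(-4, -1))*w(-5))*(-39) = ((-15*(-4) - 5/3*(-6))*(-2 - 2*(-5)))*(-39) = ((60 + 10)*(-2 + 10))*(-39) = (70*8)*(-39) = 560*(-39) = -21840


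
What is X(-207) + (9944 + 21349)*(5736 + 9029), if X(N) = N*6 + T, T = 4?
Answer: 462039907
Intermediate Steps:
X(N) = 4 + 6*N (X(N) = N*6 + 4 = 6*N + 4 = 4 + 6*N)
X(-207) + (9944 + 21349)*(5736 + 9029) = (4 + 6*(-207)) + (9944 + 21349)*(5736 + 9029) = (4 - 1242) + 31293*14765 = -1238 + 462041145 = 462039907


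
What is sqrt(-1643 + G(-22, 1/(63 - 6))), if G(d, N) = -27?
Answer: I*sqrt(1670) ≈ 40.866*I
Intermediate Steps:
sqrt(-1643 + G(-22, 1/(63 - 6))) = sqrt(-1643 - 27) = sqrt(-1670) = I*sqrt(1670)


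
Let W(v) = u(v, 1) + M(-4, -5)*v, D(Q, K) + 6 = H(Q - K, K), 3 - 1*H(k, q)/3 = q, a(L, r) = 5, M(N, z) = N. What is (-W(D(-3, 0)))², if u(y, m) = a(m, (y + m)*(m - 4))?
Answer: 49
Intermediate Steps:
H(k, q) = 9 - 3*q
D(Q, K) = 3 - 3*K (D(Q, K) = -6 + (9 - 3*K) = 3 - 3*K)
u(y, m) = 5
W(v) = 5 - 4*v
(-W(D(-3, 0)))² = (-(5 - 4*(3 - 3*0)))² = (-(5 - 4*(3 + 0)))² = (-(5 - 4*3))² = (-(5 - 12))² = (-1*(-7))² = 7² = 49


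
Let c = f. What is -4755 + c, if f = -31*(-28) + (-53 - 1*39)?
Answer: -3979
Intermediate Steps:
f = 776 (f = 868 + (-53 - 39) = 868 - 92 = 776)
c = 776
-4755 + c = -4755 + 776 = -3979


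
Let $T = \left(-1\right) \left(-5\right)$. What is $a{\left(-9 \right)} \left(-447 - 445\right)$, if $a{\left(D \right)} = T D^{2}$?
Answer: $-361260$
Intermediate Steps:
$T = 5$
$a{\left(D \right)} = 5 D^{2}$
$a{\left(-9 \right)} \left(-447 - 445\right) = 5 \left(-9\right)^{2} \left(-447 - 445\right) = 5 \cdot 81 \left(-892\right) = 405 \left(-892\right) = -361260$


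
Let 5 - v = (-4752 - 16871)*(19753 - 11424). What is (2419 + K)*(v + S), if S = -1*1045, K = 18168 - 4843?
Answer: 2835446018688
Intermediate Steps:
K = 13325
S = -1045
v = 180097972 (v = 5 - (-4752 - 16871)*(19753 - 11424) = 5 - (-21623)*8329 = 5 - 1*(-180097967) = 5 + 180097967 = 180097972)
(2419 + K)*(v + S) = (2419 + 13325)*(180097972 - 1045) = 15744*180096927 = 2835446018688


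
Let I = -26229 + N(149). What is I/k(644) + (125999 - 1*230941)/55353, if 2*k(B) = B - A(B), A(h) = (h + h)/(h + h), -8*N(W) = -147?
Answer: -11876604629/142367916 ≈ -83.422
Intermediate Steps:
N(W) = 147/8 (N(W) = -1/8*(-147) = 147/8)
A(h) = 1 (A(h) = (2*h)/((2*h)) = (2*h)*(1/(2*h)) = 1)
k(B) = -1/2 + B/2 (k(B) = (B - 1*1)/2 = (B - 1)/2 = (-1 + B)/2 = -1/2 + B/2)
I = -209685/8 (I = -26229 + 147/8 = -209685/8 ≈ -26211.)
I/k(644) + (125999 - 1*230941)/55353 = -209685/(8*(-1/2 + (1/2)*644)) + (125999 - 1*230941)/55353 = -209685/(8*(-1/2 + 322)) + (125999 - 230941)*(1/55353) = -209685/(8*643/2) - 104942*1/55353 = -209685/8*2/643 - 104942/55353 = -209685/2572 - 104942/55353 = -11876604629/142367916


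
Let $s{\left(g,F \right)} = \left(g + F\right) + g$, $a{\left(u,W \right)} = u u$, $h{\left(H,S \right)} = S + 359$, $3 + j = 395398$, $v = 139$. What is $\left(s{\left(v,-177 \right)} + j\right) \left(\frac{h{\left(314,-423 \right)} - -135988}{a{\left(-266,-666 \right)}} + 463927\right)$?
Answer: $\frac{3245613673767264}{17689} \approx 1.8348 \cdot 10^{11}$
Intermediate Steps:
$j = 395395$ ($j = -3 + 395398 = 395395$)
$h{\left(H,S \right)} = 359 + S$
$a{\left(u,W \right)} = u^{2}$
$s{\left(g,F \right)} = F + 2 g$ ($s{\left(g,F \right)} = \left(F + g\right) + g = F + 2 g$)
$\left(s{\left(v,-177 \right)} + j\right) \left(\frac{h{\left(314,-423 \right)} - -135988}{a{\left(-266,-666 \right)}} + 463927\right) = \left(\left(-177 + 2 \cdot 139\right) + 395395\right) \left(\frac{\left(359 - 423\right) - -135988}{\left(-266\right)^{2}} + 463927\right) = \left(\left(-177 + 278\right) + 395395\right) \left(\frac{-64 + 135988}{70756} + 463927\right) = \left(101 + 395395\right) \left(135924 \cdot \frac{1}{70756} + 463927\right) = 395496 \left(\frac{33981}{17689} + 463927\right) = 395496 \cdot \frac{8206438684}{17689} = \frac{3245613673767264}{17689}$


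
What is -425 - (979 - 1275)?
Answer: -129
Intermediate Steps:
-425 - (979 - 1275) = -425 - 1*(-296) = -425 + 296 = -129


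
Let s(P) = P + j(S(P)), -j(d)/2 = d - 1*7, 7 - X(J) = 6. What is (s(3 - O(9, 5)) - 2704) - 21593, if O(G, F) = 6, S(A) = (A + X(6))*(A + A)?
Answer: -24310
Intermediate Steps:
X(J) = 1 (X(J) = 7 - 1*6 = 7 - 6 = 1)
S(A) = 2*A*(1 + A) (S(A) = (A + 1)*(A + A) = (1 + A)*(2*A) = 2*A*(1 + A))
j(d) = 14 - 2*d (j(d) = -2*(d - 1*7) = -2*(d - 7) = -2*(-7 + d) = 14 - 2*d)
s(P) = 14 + P - 4*P*(1 + P) (s(P) = P + (14 - 4*P*(1 + P)) = 14 + P - 4*P*(1 + P))
(s(3 - O(9, 5)) - 2704) - 21593 = ((14 + (3 - 1*6) - 4*(3 - 1*6)*(1 + (3 - 1*6))) - 2704) - 21593 = ((14 + (3 - 6) - 4*(3 - 6)*(1 + (3 - 6))) - 2704) - 21593 = ((14 - 3 - 4*(-3)*(1 - 3)) - 2704) - 21593 = ((14 - 3 - 4*(-3)*(-2)) - 2704) - 21593 = ((14 - 3 - 24) - 2704) - 21593 = (-13 - 2704) - 21593 = -2717 - 21593 = -24310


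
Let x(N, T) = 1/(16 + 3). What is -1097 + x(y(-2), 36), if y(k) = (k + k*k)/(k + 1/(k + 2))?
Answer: -20842/19 ≈ -1096.9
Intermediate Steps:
y(k) = (k + k**2)/(k + 1/(2 + k))
x(N, T) = 1/19
-1097 + x(y(-2), 36) = -1097 + 1/19 = -20842/19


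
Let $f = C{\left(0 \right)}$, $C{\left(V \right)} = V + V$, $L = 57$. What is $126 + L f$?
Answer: $126$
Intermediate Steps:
$C{\left(V \right)} = 2 V$
$f = 0$ ($f = 2 \cdot 0 = 0$)
$126 + L f = 126 + 57 \cdot 0 = 126 + 0 = 126$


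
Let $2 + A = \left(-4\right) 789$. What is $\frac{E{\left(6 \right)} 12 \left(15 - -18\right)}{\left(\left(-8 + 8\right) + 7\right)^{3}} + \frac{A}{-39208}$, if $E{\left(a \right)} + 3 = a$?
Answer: $\frac{23831149}{6724172} \approx 3.5441$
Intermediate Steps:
$E{\left(a \right)} = -3 + a$
$A = -3158$ ($A = -2 - 3156 = -3158$)
$\frac{E{\left(6 \right)} 12 \left(15 - -18\right)}{\left(\left(-8 + 8\right) + 7\right)^{3}} + \frac{A}{-39208} = \frac{\left(-3 + 6\right) 12 \left(15 - -18\right)}{\left(\left(-8 + 8\right) + 7\right)^{3}} - \frac{3158}{-39208} = \frac{3 \cdot 12 \left(15 + 18\right)}{\left(0 + 7\right)^{3}} - - \frac{1579}{19604} = \frac{36 \cdot 33}{7^{3}} + \frac{1579}{19604} = \frac{1188}{343} + \frac{1579}{19604} = \frac{23831149}{6724172}$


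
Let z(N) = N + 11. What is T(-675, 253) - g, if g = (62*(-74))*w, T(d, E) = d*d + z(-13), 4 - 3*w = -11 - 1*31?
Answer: 1577917/3 ≈ 5.2597e+5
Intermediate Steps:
w = 46/3 (w = 4/3 - (-11 - 1*31)/3 = 4/3 - (-11 - 31)/3 = 4/3 - 1/3*(-42) = 4/3 + 14 = 46/3 ≈ 15.333)
z(N) = 11 + N
T(d, E) = -2 + d**2 (T(d, E) = d*d + (11 - 13) = d**2 - 2 = -2 + d**2)
g = -211048/3 (g = (62*(-74))*(46/3) = -4588*46/3 = -211048/3 ≈ -70349.)
T(-675, 253) - g = (-2 + (-675)**2) - 1*(-211048/3) = (-2 + 455625) + 211048/3 = 455623 + 211048/3 = 1577917/3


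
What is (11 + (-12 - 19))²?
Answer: 400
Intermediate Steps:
(11 + (-12 - 19))² = (11 - 31)² = (-20)² = 400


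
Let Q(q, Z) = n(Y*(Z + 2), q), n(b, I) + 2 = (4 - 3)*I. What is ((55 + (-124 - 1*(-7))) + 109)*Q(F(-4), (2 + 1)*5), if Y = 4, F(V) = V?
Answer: -282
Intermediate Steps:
n(b, I) = -2 + I (n(b, I) = -2 + (4 - 3)*I = -2 + 1*I = -2 + I)
Q(q, Z) = -2 + q
((55 + (-124 - 1*(-7))) + 109)*Q(F(-4), (2 + 1)*5) = ((55 + (-124 - 1*(-7))) + 109)*(-2 - 4) = ((55 + (-124 + 7)) + 109)*(-6) = ((55 - 117) + 109)*(-6) = (-62 + 109)*(-6) = 47*(-6) = -282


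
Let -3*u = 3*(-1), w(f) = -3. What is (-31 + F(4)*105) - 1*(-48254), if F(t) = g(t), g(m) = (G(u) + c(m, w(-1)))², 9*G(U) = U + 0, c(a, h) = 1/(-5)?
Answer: 6510217/135 ≈ 48224.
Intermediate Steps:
c(a, h) = -⅕
u = 1 (u = -(-1) = -⅓*(-3) = 1)
G(U) = U/9 (G(U) = (U + 0)/9 = U/9)
g(m) = 16/2025 (g(m) = ((⅑)*1 - ⅕)² = (⅑ - ⅕)² = (-4/45)² = 16/2025)
F(t) = 16/2025
(-31 + F(4)*105) - 1*(-48254) = (-31 + (16/2025)*105) - 1*(-48254) = (-31 + 112/135) + 48254 = -4073/135 + 48254 = 6510217/135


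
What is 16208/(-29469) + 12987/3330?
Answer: 987211/294690 ≈ 3.3500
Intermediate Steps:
16208/(-29469) + 12987/3330 = 16208*(-1/29469) + 12987*(1/3330) = -16208/29469 + 39/10 = 987211/294690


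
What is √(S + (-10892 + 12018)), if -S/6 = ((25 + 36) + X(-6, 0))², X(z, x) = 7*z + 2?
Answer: 4*I*√95 ≈ 38.987*I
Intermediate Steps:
X(z, x) = 2 + 7*z
S = -2646 (S = -6*((25 + 36) + (2 + 7*(-6)))² = -6*(61 + (2 - 42))² = -6*(61 - 40)² = -6*21² = -6*441 = -2646)
√(S + (-10892 + 12018)) = √(-2646 + (-10892 + 12018)) = √(-2646 + 1126) = √(-1520) = 4*I*√95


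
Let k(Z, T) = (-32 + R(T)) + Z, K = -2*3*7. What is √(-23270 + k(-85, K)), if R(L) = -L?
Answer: I*√23345 ≈ 152.79*I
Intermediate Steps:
K = -42 (K = -6*7 = -42)
k(Z, T) = -32 + Z - T (k(Z, T) = (-32 - T) + Z = -32 + Z - T)
√(-23270 + k(-85, K)) = √(-23270 + (-32 - 85 - 1*(-42))) = √(-23270 + (-32 - 85 + 42)) = √(-23270 - 75) = √(-23345) = I*√23345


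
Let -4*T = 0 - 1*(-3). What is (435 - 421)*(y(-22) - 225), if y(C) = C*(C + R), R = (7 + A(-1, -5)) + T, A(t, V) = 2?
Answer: 1085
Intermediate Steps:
T = -3/4 (T = -(0 - 1*(-3))/4 = -(0 + 3)/4 = -1/4*3 = -3/4 ≈ -0.75000)
R = 33/4 (R = (7 + 2) - 3/4 = 9 - 3/4 = 33/4 ≈ 8.2500)
y(C) = C*(33/4 + C) (y(C) = C*(C + 33/4) = C*(33/4 + C))
(435 - 421)*(y(-22) - 225) = (435 - 421)*((1/4)*(-22)*(33 + 4*(-22)) - 225) = 14*((1/4)*(-22)*(33 - 88) - 225) = 14*((1/4)*(-22)*(-55) - 225) = 14*(605/2 - 225) = 14*(155/2) = 1085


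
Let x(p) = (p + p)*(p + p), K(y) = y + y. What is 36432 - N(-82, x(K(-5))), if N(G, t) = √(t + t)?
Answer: 36432 - 20*√2 ≈ 36404.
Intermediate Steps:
K(y) = 2*y
x(p) = 4*p² (x(p) = (2*p)*(2*p) = 4*p²)
N(G, t) = √2*√t (N(G, t) = √(2*t) = √2*√t)
36432 - N(-82, x(K(-5))) = 36432 - √2*√(4*(2*(-5))²) = 36432 - √2*√(4*(-10)²) = 36432 - √2*√(4*100) = 36432 - √2*√400 = 36432 - √2*20 = 36432 - 20*√2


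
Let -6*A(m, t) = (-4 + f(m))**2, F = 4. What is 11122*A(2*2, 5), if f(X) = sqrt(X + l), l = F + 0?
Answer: -44488 + 88976*sqrt(2)/3 ≈ -2544.3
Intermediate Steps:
l = 4 (l = 4 + 0 = 4)
f(X) = sqrt(4 + X) (f(X) = sqrt(X + 4) = sqrt(4 + X))
A(m, t) = -(-4 + sqrt(4 + m))**2/6
11122*A(2*2, 5) = 11122*(-(-4 + sqrt(4 + 2*2))**2/6) = 11122*(-(-4 + sqrt(4 + 4))**2/6) = 11122*(-(-4 + sqrt(8))**2/6) = 11122*(-(-4 + 2*sqrt(2))**2/6) = -5561*(-4 + 2*sqrt(2))**2/3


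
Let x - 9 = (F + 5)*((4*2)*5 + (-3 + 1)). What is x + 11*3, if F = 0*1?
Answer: 232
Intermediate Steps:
F = 0
x = 199 (x = 9 + (0 + 5)*((4*2)*5 + (-3 + 1)) = 9 + 5*(8*5 - 2) = 9 + 5*(40 - 2) = 9 + 5*38 = 9 + 190 = 199)
x + 11*3 = 199 + 11*3 = 199 + 33 = 232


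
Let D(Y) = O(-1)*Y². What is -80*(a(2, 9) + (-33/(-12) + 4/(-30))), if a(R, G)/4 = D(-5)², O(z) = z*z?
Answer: -600628/3 ≈ -2.0021e+5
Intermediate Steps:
O(z) = z²
D(Y) = Y² (D(Y) = (-1)²*Y² = 1*Y² = Y²)
a(R, G) = 2500 (a(R, G) = 4*((-5)²)² = 4*25² = 4*625 = 2500)
-80*(a(2, 9) + (-33/(-12) + 4/(-30))) = -80*(2500 + (-33/(-12) + 4/(-30))) = -80*(2500 + (-33*(-1/12) + 4*(-1/30))) = -80*(2500 + (11/4 - 2/15)) = -80*(2500 + 157/60) = -80*150157/60 = -600628/3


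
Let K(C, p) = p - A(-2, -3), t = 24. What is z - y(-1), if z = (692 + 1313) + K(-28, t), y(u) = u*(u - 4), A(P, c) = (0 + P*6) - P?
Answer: 2034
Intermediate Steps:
A(P, c) = 5*P (A(P, c) = (0 + 6*P) - P = 6*P - P = 5*P)
y(u) = u*(-4 + u)
K(C, p) = 10 + p (K(C, p) = p - 5*(-2) = p - 1*(-10) = p + 10 = 10 + p)
z = 2039 (z = (692 + 1313) + (10 + 24) = 2005 + 34 = 2039)
z - y(-1) = 2039 - (-1)*(-4 - 1) = 2039 - (-1)*(-5) = 2039 - 1*5 = 2039 - 5 = 2034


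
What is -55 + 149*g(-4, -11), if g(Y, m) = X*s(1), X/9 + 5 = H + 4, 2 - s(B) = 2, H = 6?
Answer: -55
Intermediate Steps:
s(B) = 0 (s(B) = 2 - 1*2 = 2 - 2 = 0)
X = 45 (X = -45 + 9*(6 + 4) = -45 + 9*10 = -45 + 90 = 45)
g(Y, m) = 0 (g(Y, m) = 45*0 = 0)
-55 + 149*g(-4, -11) = -55 + 149*0 = -55 + 0 = -55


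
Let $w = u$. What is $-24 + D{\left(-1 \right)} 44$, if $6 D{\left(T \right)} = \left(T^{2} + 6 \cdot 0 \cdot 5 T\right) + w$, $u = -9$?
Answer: $- \frac{248}{3} \approx -82.667$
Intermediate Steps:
$w = -9$
$D{\left(T \right)} = - \frac{3}{2} + \frac{T^{2}}{6}$ ($D{\left(T \right)} = \frac{\left(T^{2} + 6 \cdot 0 \cdot 5 T\right) - 9}{6} = \frac{\left(T^{2} + 0 \cdot 5 T\right) - 9}{6} = \frac{\left(T^{2} + 0 T\right) - 9}{6} = \frac{\left(T^{2} + 0\right) - 9}{6} = \frac{T^{2} - 9}{6} = \frac{-9 + T^{2}}{6} = - \frac{3}{2} + \frac{T^{2}}{6}$)
$-24 + D{\left(-1 \right)} 44 = -24 + \left(- \frac{3}{2} + \frac{\left(-1\right)^{2}}{6}\right) 44 = -24 + \left(- \frac{3}{2} + \frac{1}{6} \cdot 1\right) 44 = -24 + \left(- \frac{3}{2} + \frac{1}{6}\right) 44 = -24 - \frac{176}{3} = - \frac{248}{3}$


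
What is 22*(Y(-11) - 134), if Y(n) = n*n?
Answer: -286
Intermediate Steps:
Y(n) = n**2
22*(Y(-11) - 134) = 22*((-11)**2 - 134) = 22*(121 - 134) = 22*(-13) = -286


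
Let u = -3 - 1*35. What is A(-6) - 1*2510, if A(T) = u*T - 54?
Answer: -2336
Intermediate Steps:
u = -38 (u = -3 - 35 = -38)
A(T) = -54 - 38*T (A(T) = -38*T - 54 = -54 - 38*T)
A(-6) - 1*2510 = (-54 - 38*(-6)) - 1*2510 = (-54 + 228) - 2510 = 174 - 2510 = -2336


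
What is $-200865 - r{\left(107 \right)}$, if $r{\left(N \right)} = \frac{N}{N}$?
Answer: $-200866$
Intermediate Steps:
$r{\left(N \right)} = 1$
$-200865 - r{\left(107 \right)} = -200865 - 1 = -200866$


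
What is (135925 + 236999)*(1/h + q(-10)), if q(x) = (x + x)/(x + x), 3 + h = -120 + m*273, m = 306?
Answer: 10369276128/27805 ≈ 3.7293e+5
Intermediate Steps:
h = 83415 (h = -3 + (-120 + 306*273) = -3 + (-120 + 83538) = -3 + 83418 = 83415)
q(x) = 1 (q(x) = (2*x)/((2*x)) = (2*x)*(1/(2*x)) = 1)
(135925 + 236999)*(1/h + q(-10)) = (135925 + 236999)*(1/83415 + 1) = 372924*(1/83415 + 1) = 372924*(83416/83415) = 10369276128/27805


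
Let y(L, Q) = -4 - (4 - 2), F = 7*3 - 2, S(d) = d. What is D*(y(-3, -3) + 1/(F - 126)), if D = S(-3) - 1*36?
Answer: 25077/107 ≈ 234.36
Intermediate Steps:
F = 19 (F = 21 - 2 = 19)
y(L, Q) = -6 (y(L, Q) = -4 - 1*2 = -4 - 2 = -6)
D = -39 (D = -3 - 1*36 = -3 - 36 = -39)
D*(y(-3, -3) + 1/(F - 126)) = -39*(-6 + 1/(19 - 126)) = -39*(-6 + 1/(-107)) = -39*(-6 - 1/107) = -39*(-643/107) = 25077/107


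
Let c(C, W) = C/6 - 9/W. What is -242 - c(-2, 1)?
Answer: -698/3 ≈ -232.67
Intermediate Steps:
c(C, W) = -9/W + C/6 (c(C, W) = C*(⅙) - 9/W = C/6 - 9/W = -9/W + C/6)
-242 - c(-2, 1) = -242 - (-9/1 + (⅙)*(-2)) = -242 - (-9*1 - ⅓) = -242 - (-9 - ⅓) = -242 - 1*(-28/3) = -242 + 28/3 = -698/3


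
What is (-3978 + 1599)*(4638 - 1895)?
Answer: -6525597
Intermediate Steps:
(-3978 + 1599)*(4638 - 1895) = -2379*2743 = -6525597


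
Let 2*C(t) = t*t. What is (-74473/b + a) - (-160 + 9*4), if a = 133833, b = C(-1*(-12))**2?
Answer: 694358615/5184 ≈ 1.3394e+5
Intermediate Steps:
C(t) = t**2/2 (C(t) = (t*t)/2 = t**2/2)
b = 5184 (b = ((-1*(-12))**2/2)**2 = ((1/2)*12**2)**2 = ((1/2)*144)**2 = 72**2 = 5184)
(-74473/b + a) - (-160 + 9*4) = (-74473/5184 + 133833) - (-160 + 9*4) = (-74473*1/5184 + 133833) - (-160 + 36) = (-74473/5184 + 133833) - 1*(-124) = 693715799/5184 + 124 = 694358615/5184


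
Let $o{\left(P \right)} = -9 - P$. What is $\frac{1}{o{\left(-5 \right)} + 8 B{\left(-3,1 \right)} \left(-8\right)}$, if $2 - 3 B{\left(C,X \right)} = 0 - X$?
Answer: $- \frac{1}{68} \approx -0.014706$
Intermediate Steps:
$B{\left(C,X \right)} = \frac{2}{3} + \frac{X}{3}$ ($B{\left(C,X \right)} = \frac{2}{3} - \frac{0 - X}{3} = \frac{2}{3} - \frac{\left(-1\right) X}{3} = \frac{2}{3} + \frac{X}{3}$)
$\frac{1}{o{\left(-5 \right)} + 8 B{\left(-3,1 \right)} \left(-8\right)} = \frac{1}{\left(-9 - -5\right) + 8 \left(\frac{2}{3} + \frac{1}{3} \cdot 1\right) \left(-8\right)} = \frac{1}{\left(-9 + 5\right) + 8 \left(\frac{2}{3} + \frac{1}{3}\right) \left(-8\right)} = \frac{1}{-4 + 8 \cdot 1 \left(-8\right)} = \frac{1}{-4 + 8 \left(-8\right)} = \frac{1}{-4 - 64} = \frac{1}{-68} = - \frac{1}{68}$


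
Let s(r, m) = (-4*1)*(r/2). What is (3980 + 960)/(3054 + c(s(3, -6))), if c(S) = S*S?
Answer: 494/309 ≈ 1.5987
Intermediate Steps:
s(r, m) = -2*r (s(r, m) = -4*r/2 = -2*r)
c(S) = S²
(3980 + 960)/(3054 + c(s(3, -6))) = (3980 + 960)/(3054 + (-2*3)²) = 4940/(3054 + (-6)²) = 4940/(3054 + 36) = 4940/3090 = 4940*(1/3090) = 494/309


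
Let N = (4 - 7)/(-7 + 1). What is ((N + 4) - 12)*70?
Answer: -525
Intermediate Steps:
N = ½ (N = -3/(-6) = -3*(-⅙) = ½ ≈ 0.50000)
((N + 4) - 12)*70 = ((½ + 4) - 12)*70 = (9/2 - 12)*70 = -15/2*70 = -525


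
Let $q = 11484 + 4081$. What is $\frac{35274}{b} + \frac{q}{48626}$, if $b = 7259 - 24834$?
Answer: $- \frac{1441678649}{854601950} \approx -1.687$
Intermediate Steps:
$b = -17575$ ($b = 7259 - 24834 = -17575$)
$q = 15565$
$\frac{35274}{b} + \frac{q}{48626} = \frac{35274}{-17575} + \frac{15565}{48626} = 35274 \left(- \frac{1}{17575}\right) + 15565 \cdot \frac{1}{48626} = - \frac{35274}{17575} + \frac{15565}{48626} = - \frac{1441678649}{854601950}$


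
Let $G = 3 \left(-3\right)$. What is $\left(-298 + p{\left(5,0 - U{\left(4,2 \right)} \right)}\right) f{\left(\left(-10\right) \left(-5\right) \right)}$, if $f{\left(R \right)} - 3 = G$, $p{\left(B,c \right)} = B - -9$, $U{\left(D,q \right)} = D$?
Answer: $1704$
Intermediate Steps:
$p{\left(B,c \right)} = 9 + B$ ($p{\left(B,c \right)} = B + 9 = 9 + B$)
$G = -9$
$f{\left(R \right)} = -6$ ($f{\left(R \right)} = 3 - 9 = -6$)
$\left(-298 + p{\left(5,0 - U{\left(4,2 \right)} \right)}\right) f{\left(\left(-10\right) \left(-5\right) \right)} = \left(-298 + \left(9 + 5\right)\right) \left(-6\right) = \left(-298 + 14\right) \left(-6\right) = \left(-284\right) \left(-6\right) = 1704$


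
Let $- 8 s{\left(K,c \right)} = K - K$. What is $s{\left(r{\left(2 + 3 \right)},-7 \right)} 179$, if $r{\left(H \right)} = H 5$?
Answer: $0$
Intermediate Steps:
$r{\left(H \right)} = 5 H$
$s{\left(K,c \right)} = 0$ ($s{\left(K,c \right)} = - \frac{K - K}{8} = \left(- \frac{1}{8}\right) 0 = 0$)
$s{\left(r{\left(2 + 3 \right)},-7 \right)} 179 = 0 \cdot 179 = 0$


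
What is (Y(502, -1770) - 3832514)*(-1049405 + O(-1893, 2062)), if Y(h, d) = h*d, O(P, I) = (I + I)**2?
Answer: -75338442821434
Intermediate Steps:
O(P, I) = 4*I**2 (O(P, I) = (2*I)**2 = 4*I**2)
Y(h, d) = d*h
(Y(502, -1770) - 3832514)*(-1049405 + O(-1893, 2062)) = (-1770*502 - 3832514)*(-1049405 + 4*2062**2) = (-888540 - 3832514)*(-1049405 + 4*4251844) = -4721054*(-1049405 + 17007376) = -4721054*15957971 = -75338442821434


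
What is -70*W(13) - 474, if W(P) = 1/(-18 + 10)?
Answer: -1861/4 ≈ -465.25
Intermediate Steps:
W(P) = -⅛ (W(P) = 1/(-8) = -⅛)
-70*W(13) - 474 = -70*(-⅛) - 474 = 35/4 - 474 = -1861/4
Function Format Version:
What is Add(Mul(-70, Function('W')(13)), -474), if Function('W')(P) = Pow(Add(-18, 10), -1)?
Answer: Rational(-1861, 4) ≈ -465.25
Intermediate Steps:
Function('W')(P) = Rational(-1, 8) (Function('W')(P) = Pow(-8, -1) = Rational(-1, 8))
Add(Mul(-70, Function('W')(13)), -474) = Add(Mul(-70, Rational(-1, 8)), -474) = Add(Rational(35, 4), -474) = Rational(-1861, 4)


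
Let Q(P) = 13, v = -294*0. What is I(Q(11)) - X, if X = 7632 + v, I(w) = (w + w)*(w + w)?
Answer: -6956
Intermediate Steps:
v = 0
I(w) = 4*w² (I(w) = (2*w)*(2*w) = 4*w²)
X = 7632 (X = 7632 + 0 = 7632)
I(Q(11)) - X = 4*13² - 1*7632 = 4*169 - 7632 = 676 - 7632 = -6956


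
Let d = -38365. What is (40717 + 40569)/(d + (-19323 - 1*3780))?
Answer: -40643/30734 ≈ -1.3224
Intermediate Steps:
(40717 + 40569)/(d + (-19323 - 1*3780)) = (40717 + 40569)/(-38365 + (-19323 - 1*3780)) = 81286/(-38365 + (-19323 - 3780)) = 81286/(-38365 - 23103) = 81286/(-61468) = 81286*(-1/61468) = -40643/30734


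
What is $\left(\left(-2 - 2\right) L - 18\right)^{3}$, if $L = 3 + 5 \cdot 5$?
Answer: $-2197000$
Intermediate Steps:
$L = 28$ ($L = 3 + 25 = 28$)
$\left(\left(-2 - 2\right) L - 18\right)^{3} = \left(\left(-2 - 2\right) 28 - 18\right)^{3} = \left(\left(-4\right) 28 - 18\right)^{3} = \left(-112 - 18\right)^{3} = \left(-130\right)^{3} = -2197000$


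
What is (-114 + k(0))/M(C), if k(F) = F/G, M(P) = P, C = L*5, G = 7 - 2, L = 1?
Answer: -114/5 ≈ -22.800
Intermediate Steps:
G = 5
C = 5 (C = 1*5 = 5)
k(F) = F/5
(-114 + k(0))/M(C) = (-114 + (⅕)*0)/5 = (-114 + 0)/5 = (⅕)*(-114) = -114/5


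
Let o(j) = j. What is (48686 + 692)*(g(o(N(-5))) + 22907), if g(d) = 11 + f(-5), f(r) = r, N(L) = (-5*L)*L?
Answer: 1131398114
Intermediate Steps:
N(L) = -5*L²
g(d) = 6 (g(d) = 11 - 5 = 6)
(48686 + 692)*(g(o(N(-5))) + 22907) = (48686 + 692)*(6 + 22907) = 49378*22913 = 1131398114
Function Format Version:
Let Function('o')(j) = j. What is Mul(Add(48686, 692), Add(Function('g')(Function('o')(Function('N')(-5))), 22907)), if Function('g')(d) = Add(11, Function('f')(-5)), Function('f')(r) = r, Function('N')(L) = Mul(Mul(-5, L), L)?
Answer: 1131398114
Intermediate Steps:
Function('N')(L) = Mul(-5, Pow(L, 2))
Function('g')(d) = 6 (Function('g')(d) = Add(11, -5) = 6)
Mul(Add(48686, 692), Add(Function('g')(Function('o')(Function('N')(-5))), 22907)) = Mul(Add(48686, 692), Add(6, 22907)) = Mul(49378, 22913) = 1131398114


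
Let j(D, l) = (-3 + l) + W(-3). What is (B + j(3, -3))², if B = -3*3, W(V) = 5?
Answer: 100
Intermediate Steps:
j(D, l) = 2 + l (j(D, l) = (-3 + l) + 5 = 2 + l)
B = -9
(B + j(3, -3))² = (-9 + (2 - 3))² = (-9 - 1)² = (-10)² = 100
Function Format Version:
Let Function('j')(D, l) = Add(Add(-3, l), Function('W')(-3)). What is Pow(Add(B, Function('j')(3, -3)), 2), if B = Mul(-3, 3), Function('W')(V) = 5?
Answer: 100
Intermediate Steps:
Function('j')(D, l) = Add(2, l) (Function('j')(D, l) = Add(Add(-3, l), 5) = Add(2, l))
B = -9
Pow(Add(B, Function('j')(3, -3)), 2) = Pow(Add(-9, Add(2, -3)), 2) = Pow(Add(-9, -1), 2) = Pow(-10, 2) = 100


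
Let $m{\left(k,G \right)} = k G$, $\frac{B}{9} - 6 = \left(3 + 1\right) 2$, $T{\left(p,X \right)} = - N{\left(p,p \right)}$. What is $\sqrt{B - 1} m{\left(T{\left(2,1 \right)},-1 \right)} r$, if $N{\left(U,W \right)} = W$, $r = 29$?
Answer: $290 \sqrt{5} \approx 648.46$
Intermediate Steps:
$T{\left(p,X \right)} = - p$
$B = 126$ ($B = 54 + 9 \left(3 + 1\right) 2 = 54 + 9 \cdot 4 \cdot 2 = 54 + 9 \cdot 8 = 54 + 72 = 126$)
$m{\left(k,G \right)} = G k$
$\sqrt{B - 1} m{\left(T{\left(2,1 \right)},-1 \right)} r = \sqrt{126 - 1} \left(- \left(-1\right) 2\right) 29 = \sqrt{125} \left(\left(-1\right) \left(-2\right)\right) 29 = 5 \sqrt{5} \cdot 2 \cdot 29 = 10 \sqrt{5} \cdot 29 = 290 \sqrt{5}$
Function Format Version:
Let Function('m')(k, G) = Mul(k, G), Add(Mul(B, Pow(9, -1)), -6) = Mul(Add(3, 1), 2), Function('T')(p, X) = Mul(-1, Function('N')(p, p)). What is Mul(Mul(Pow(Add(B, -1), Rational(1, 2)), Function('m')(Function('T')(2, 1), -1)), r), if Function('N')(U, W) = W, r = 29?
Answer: Mul(290, Pow(5, Rational(1, 2))) ≈ 648.46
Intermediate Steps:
Function('T')(p, X) = Mul(-1, p)
B = 126 (B = Add(54, Mul(9, Mul(Add(3, 1), 2))) = Add(54, Mul(9, Mul(4, 2))) = Add(54, Mul(9, 8)) = Add(54, 72) = 126)
Function('m')(k, G) = Mul(G, k)
Mul(Mul(Pow(Add(B, -1), Rational(1, 2)), Function('m')(Function('T')(2, 1), -1)), r) = Mul(Mul(Pow(Add(126, -1), Rational(1, 2)), Mul(-1, Mul(-1, 2))), 29) = Mul(Mul(Pow(125, Rational(1, 2)), Mul(-1, -2)), 29) = Mul(Mul(Mul(5, Pow(5, Rational(1, 2))), 2), 29) = Mul(Mul(10, Pow(5, Rational(1, 2))), 29) = Mul(290, Pow(5, Rational(1, 2)))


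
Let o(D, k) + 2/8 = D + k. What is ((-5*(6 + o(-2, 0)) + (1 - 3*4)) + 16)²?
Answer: 3025/16 ≈ 189.06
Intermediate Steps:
o(D, k) = -¼ + D + k (o(D, k) = -¼ + (D + k) = -¼ + D + k)
((-5*(6 + o(-2, 0)) + (1 - 3*4)) + 16)² = ((-5*(6 + (-¼ - 2 + 0)) + (1 - 3*4)) + 16)² = ((-5*(6 - 9/4) + (1 - 12)) + 16)² = ((-5*15/4 - 11) + 16)² = ((-75/4 - 11) + 16)² = (-119/4 + 16)² = (-55/4)² = 3025/16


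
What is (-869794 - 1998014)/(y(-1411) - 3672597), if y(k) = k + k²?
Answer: 955936/561029 ≈ 1.7039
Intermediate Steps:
(-869794 - 1998014)/(y(-1411) - 3672597) = (-869794 - 1998014)/(-1411*(1 - 1411) - 3672597) = -2867808/(-1411*(-1410) - 3672597) = -2867808/(1989510 - 3672597) = -2867808/(-1683087) = -2867808*(-1/1683087) = 955936/561029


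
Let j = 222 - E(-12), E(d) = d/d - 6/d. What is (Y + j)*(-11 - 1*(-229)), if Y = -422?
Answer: -43927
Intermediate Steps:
E(d) = 1 - 6/d
j = 441/2 (j = 222 - (-6 - 12)/(-12) = 222 - (-1)*(-18)/12 = 222 - 1*3/2 = 222 - 3/2 = 441/2 ≈ 220.50)
(Y + j)*(-11 - 1*(-229)) = (-422 + 441/2)*(-11 - 1*(-229)) = -403*(-11 + 229)/2 = -403/2*218 = -43927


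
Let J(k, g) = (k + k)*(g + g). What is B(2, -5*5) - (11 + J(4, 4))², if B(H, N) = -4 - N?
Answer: -5604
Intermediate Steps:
J(k, g) = 4*g*k (J(k, g) = (2*k)*(2*g) = 4*g*k)
B(2, -5*5) - (11 + J(4, 4))² = (-4 - (-5)*5) - (11 + 4*4*4)² = (-4 - 1*(-25)) - (11 + 64)² = (-4 + 25) - 1*75² = 21 - 1*5625 = 21 - 5625 = -5604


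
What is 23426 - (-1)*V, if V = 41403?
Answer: 64829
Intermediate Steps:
23426 - (-1)*V = 23426 - (-1)*41403 = 23426 - 1*(-41403) = 23426 + 41403 = 64829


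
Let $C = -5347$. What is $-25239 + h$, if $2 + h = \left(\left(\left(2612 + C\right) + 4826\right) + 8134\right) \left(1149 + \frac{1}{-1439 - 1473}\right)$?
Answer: $\frac{34138192783}{2912} \approx 1.1723 \cdot 10^{7}$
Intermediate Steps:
$h = \frac{34211688751}{2912}$ ($h = -2 + \left(\left(\left(2612 - 5347\right) + 4826\right) + 8134\right) \left(1149 + \frac{1}{-1439 - 1473}\right) = -2 + \left(\left(-2735 + 4826\right) + 8134\right) \left(1149 + \frac{1}{-2912}\right) = -2 + \left(2091 + 8134\right) \left(1149 - \frac{1}{2912}\right) = -2 + 10225 \cdot \frac{3345887}{2912} = -2 + \frac{34211694575}{2912} = \frac{34211688751}{2912} \approx 1.1749 \cdot 10^{7}$)
$-25239 + h = -25239 + \frac{34211688751}{2912} = \frac{34138192783}{2912}$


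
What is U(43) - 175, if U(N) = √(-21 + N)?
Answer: -175 + √22 ≈ -170.31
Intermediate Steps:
U(43) - 175 = √(-21 + 43) - 175 = √22 - 175 = -175 + √22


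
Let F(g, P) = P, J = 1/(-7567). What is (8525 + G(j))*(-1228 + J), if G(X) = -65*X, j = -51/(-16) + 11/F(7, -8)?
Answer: -1249950640655/121072 ≈ -1.0324e+7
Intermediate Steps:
J = -1/7567 ≈ -0.00013215
j = 29/16 (j = -51/(-16) + 11/(-8) = -51*(-1/16) + 11*(-⅛) = 51/16 - 11/8 = 29/16 ≈ 1.8125)
(8525 + G(j))*(-1228 + J) = (8525 - 65*29/16)*(-1228 - 1/7567) = (8525 - 1885/16)*(-9292277/7567) = (134515/16)*(-9292277/7567) = -1249950640655/121072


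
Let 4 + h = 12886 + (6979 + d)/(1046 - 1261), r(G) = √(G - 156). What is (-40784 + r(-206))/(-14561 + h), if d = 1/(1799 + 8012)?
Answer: 17205668432/722018961 - 421873*I*√362/722018961 ≈ 23.83 - 0.011117*I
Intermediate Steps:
d = 1/9811 ≈ 0.00010193
r(G) = √(-156 + G)
h = 5420873792/421873 (h = -4 + (12886 + (6979 + 1/9811)/(1046 - 1261)) = -4 + (12886 + (68470970/9811)/(-215)) = -4 + (12886 + (68470970/9811)*(-1/215)) = -4 + (12886 - 13694194/421873) = -4 + 5422561284/421873 = 5420873792/421873 ≈ 12850.)
(-40784 + r(-206))/(-14561 + h) = (-40784 + √(-156 - 206))/(-14561 + 5420873792/421873) = (-40784 + √(-362))/(-722018961/421873) = (-40784 + I*√362)*(-421873/722018961) = 17205668432/722018961 - 421873*I*√362/722018961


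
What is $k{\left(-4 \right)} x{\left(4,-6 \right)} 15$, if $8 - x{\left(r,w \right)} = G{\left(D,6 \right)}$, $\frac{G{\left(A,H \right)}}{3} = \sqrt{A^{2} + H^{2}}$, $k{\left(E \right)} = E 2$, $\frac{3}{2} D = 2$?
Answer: $-960 + 240 \sqrt{85} \approx 1252.7$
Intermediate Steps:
$D = \frac{4}{3}$ ($D = \frac{2}{3} \cdot 2 = \frac{4}{3} \approx 1.3333$)
$k{\left(E \right)} = 2 E$
$G{\left(A,H \right)} = 3 \sqrt{A^{2} + H^{2}}$
$x{\left(r,w \right)} = 8 - 2 \sqrt{85}$ ($x{\left(r,w \right)} = 8 - 3 \sqrt{\left(\frac{4}{3}\right)^{2} + 6^{2}} = 8 - 3 \sqrt{\frac{16}{9} + 36} = 8 - 3 \sqrt{\frac{340}{9}} = 8 - 3 \frac{2 \sqrt{85}}{3} = 8 - 2 \sqrt{85}$)
$k{\left(-4 \right)} x{\left(4,-6 \right)} 15 = 2 \left(-4\right) \left(8 - 2 \sqrt{85}\right) 15 = - 8 \left(8 - 2 \sqrt{85}\right) 15 = \left(-64 + 16 \sqrt{85}\right) 15 = -960 + 240 \sqrt{85}$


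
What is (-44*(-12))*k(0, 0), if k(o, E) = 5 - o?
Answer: 2640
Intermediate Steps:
(-44*(-12))*k(0, 0) = (-44*(-12))*(5 - 1*0) = 528*(5 + 0) = 528*5 = 2640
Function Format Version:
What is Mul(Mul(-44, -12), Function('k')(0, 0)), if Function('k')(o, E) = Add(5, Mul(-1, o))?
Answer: 2640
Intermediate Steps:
Mul(Mul(-44, -12), Function('k')(0, 0)) = Mul(Mul(-44, -12), Add(5, Mul(-1, 0))) = Mul(528, Add(5, 0)) = Mul(528, 5) = 2640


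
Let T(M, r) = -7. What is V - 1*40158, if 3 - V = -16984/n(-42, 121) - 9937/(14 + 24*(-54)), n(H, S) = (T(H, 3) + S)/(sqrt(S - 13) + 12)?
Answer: -934737317/24358 + 16984*sqrt(3)/19 ≈ -36827.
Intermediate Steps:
n(H, S) = (-7 + S)/(12 + sqrt(-13 + S)) (n(H, S) = (-7 + S)/(sqrt(S - 13) + 12) = (-7 + S)/(sqrt(-13 + S) + 12) = (-7 + S)/(12 + sqrt(-13 + S)))
V = 43431247/24358 + 16984*sqrt(3)/19 (V = 3 - (-16984*(12 + sqrt(-13 + 121))/(-7 + 121) - 9937/(14 + 24*(-54))) = 3 - (-(33968/19 + 16984*sqrt(3)/19) - 9937/(14 - 1296)) = 3 - (-(33968/19 + 16984*sqrt(3)/19) - 9937/(-1282)) = 3 - (-(33968/19 + 16984*sqrt(3)/19) - 9937*(-1/1282)) = 3 - (-16984*(2/19 + sqrt(3)/19) + 9937/1282) = 3 - ((-33968/19 - 16984*sqrt(3)/19) + 9937/1282) = 3 - (-43358173/24358 - 16984*sqrt(3)/19) = 3 + (43358173/24358 + 16984*sqrt(3)/19) = 43431247/24358 + 16984*sqrt(3)/19 ≈ 3331.3)
V - 1*40158 = (43431247/24358 + 16984*sqrt(3)/19) - 1*40158 = (43431247/24358 + 16984*sqrt(3)/19) - 40158 = -934737317/24358 + 16984*sqrt(3)/19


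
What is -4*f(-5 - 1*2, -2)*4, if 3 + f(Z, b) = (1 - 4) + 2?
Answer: 64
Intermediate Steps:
f(Z, b) = -4 (f(Z, b) = -3 + ((1 - 4) + 2) = -3 + (-3 + 2) = -3 - 1 = -4)
-4*f(-5 - 1*2, -2)*4 = -4*(-4)*4 = 16*4 = 64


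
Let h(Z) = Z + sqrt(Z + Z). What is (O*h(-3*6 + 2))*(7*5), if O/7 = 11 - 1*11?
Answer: 0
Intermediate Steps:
O = 0 (O = 7*(11 - 1*11) = 7*(11 - 11) = 7*0 = 0)
h(Z) = Z + sqrt(2)*sqrt(Z) (h(Z) = Z + sqrt(2*Z) = Z + sqrt(2)*sqrt(Z))
(O*h(-3*6 + 2))*(7*5) = (0*((-3*6 + 2) + sqrt(2)*sqrt(-3*6 + 2)))*(7*5) = (0*((-18 + 2) + sqrt(2)*sqrt(-18 + 2)))*35 = (0*(-16 + sqrt(2)*sqrt(-16)))*35 = (0*(-16 + sqrt(2)*(4*I)))*35 = (0*(-16 + 4*I*sqrt(2)))*35 = 0*35 = 0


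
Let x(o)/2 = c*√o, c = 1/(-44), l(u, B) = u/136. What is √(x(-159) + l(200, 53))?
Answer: √(205700 - 6358*I*√159)/374 ≈ 1.2347 - 0.23211*I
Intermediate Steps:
l(u, B) = u/136 (l(u, B) = u*(1/136) = u/136)
c = -1/44 ≈ -0.022727
x(o) = -√o/22 (x(o) = 2*(-√o/44) = -√o/22)
√(x(-159) + l(200, 53)) = √(-I*√159/22 + (1/136)*200) = √(-I*√159/22 + 25/17) = √(25/17 - I*√159/22)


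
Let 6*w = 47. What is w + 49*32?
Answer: 9455/6 ≈ 1575.8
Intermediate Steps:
w = 47/6 (w = (⅙)*47 = 47/6 ≈ 7.8333)
w + 49*32 = 47/6 + 49*32 = 47/6 + 1568 = 9455/6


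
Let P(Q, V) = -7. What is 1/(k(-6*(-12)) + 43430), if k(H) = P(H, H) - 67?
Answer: 1/43356 ≈ 2.3065e-5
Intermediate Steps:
k(H) = -74 (k(H) = -7 - 67 = -74)
1/(k(-6*(-12)) + 43430) = 1/(-74 + 43430) = 1/43356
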